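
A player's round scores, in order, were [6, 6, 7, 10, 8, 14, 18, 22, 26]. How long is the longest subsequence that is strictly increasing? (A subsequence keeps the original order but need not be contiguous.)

7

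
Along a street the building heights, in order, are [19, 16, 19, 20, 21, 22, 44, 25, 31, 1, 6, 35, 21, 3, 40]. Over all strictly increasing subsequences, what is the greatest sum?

Let S[i] be the best sum of a strictly increasing subsequence ending at i:
i:       1   2   3   4   5   6   7   8   9  10  11  12  13  14  15
a[i]:   19  16  19  20  21  22  44  25  31   1   6  35  21   3  40
S:      19  16  35  55  76  98 142 123 154   1   7 189  76   4 229
Maximum is 229 (e.g. 16 + 19 + 20 + 21 + 22 + 25 + 31 + 35 + 40).

229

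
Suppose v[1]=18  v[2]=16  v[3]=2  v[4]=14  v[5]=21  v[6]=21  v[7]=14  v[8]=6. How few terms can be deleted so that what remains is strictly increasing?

Fewest deletions = n − (longest strictly increasing subsequence).
Patience tails:
18 → extends → [18]
16 → replaces 18 → [16]
2 → replaces 16 → [2]
14 → extends → [2, 14]
21 → extends → [2, 14, 21]
21 → already a tail → [2, 14, 21]
14 → already a tail → [2, 14, 21]
6 → replaces 14 → [2, 6, 21]
Longest strictly increasing subsequence has length 3, so deletions = 8 − 3 = 5.

5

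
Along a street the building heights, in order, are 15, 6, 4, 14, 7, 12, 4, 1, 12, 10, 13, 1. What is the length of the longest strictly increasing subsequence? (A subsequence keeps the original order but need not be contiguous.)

Track the smallest tail for each achievable length (strict):
15 → extends → [15]
6 → replaces 15 → [6]
4 → replaces 6 → [4]
14 → extends → [4, 14]
7 → replaces 14 → [4, 7]
12 → extends → [4, 7, 12]
4 → already a tail → [4, 7, 12]
1 → replaces 4 → [1, 7, 12]
12 → already a tail → [1, 7, 12]
10 → replaces 12 → [1, 7, 10]
13 → extends → [1, 7, 10, 13]
1 → already a tail → [1, 7, 10, 13]
Four tails, so the longest strictly increasing subsequence has length 4 (e.g. 6, 7, 12, 13).

4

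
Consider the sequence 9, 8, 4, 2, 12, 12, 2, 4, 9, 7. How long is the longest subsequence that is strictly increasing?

3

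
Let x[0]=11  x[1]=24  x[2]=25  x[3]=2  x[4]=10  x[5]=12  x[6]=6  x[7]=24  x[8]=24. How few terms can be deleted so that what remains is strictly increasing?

5

Fewest deletions = n − (longest strictly increasing subsequence).
i:      0  1  2  3  4  5  6  7  8
x[i]:  11 24 25  2 10 12  6 24 24
dp:     1  2  3  1  2  3  2  4  4
max dp = 4, so deletions = 9 − 4 = 5.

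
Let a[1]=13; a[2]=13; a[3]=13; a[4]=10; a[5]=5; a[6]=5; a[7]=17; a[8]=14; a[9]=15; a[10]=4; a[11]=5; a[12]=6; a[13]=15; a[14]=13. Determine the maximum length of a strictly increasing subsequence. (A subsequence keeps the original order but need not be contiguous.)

Track the smallest tail for each achievable length (strict):
13 → extends → [13]
13 → already a tail → [13]
13 → already a tail → [13]
10 → replaces 13 → [10]
5 → replaces 10 → [5]
5 → already a tail → [5]
17 → extends → [5, 17]
14 → replaces 17 → [5, 14]
15 → extends → [5, 14, 15]
4 → replaces 5 → [4, 14, 15]
5 → replaces 14 → [4, 5, 15]
6 → replaces 15 → [4, 5, 6]
15 → extends → [4, 5, 6, 15]
13 → replaces 15 → [4, 5, 6, 13]
Four tails, so the longest strictly increasing subsequence has length 4 (e.g. 4, 5, 6, 15).

4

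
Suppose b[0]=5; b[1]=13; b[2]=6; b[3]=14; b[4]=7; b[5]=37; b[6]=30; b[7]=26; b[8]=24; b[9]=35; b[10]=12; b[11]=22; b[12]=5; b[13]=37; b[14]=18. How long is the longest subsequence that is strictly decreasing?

6

Let dp[i] be the longest strictly decreasing subsequence ending at i:
i:      0  1  2  3  4  5  6  7  8  9 10 11 12 13 14
b[i]:   5 13  6 14  7 37 30 26 24 35 12 22  5 37 18
dp:     1  1  2  1  2  1  2  3  4  2  5  5  6  1  6
Maximum is 6.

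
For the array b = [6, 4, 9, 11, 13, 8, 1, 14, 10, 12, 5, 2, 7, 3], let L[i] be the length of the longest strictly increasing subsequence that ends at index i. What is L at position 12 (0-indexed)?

3

dp[i] = 1 + max{dp[j] : j<i, b[j]<b[i]} (or 1 if no such j):
i:      0  1  2  3  4  5  6  7  8  9 10 11 12 13
b[i]:   6  4  9 11 13  8  1 14 10 12  5  2  7  3
dp:     1  1  2  3  4  2  1  5  3  4  2  2  3  3
At index 12 the value is 3.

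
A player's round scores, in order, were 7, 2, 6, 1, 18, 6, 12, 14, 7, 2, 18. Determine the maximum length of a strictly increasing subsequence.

5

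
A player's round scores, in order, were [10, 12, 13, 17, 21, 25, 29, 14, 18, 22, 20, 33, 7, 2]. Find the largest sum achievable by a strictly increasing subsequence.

160

Let S[i] be the best sum of a strictly increasing subsequence ending at i:
i:       1   2   3   4   5   6   7   8   9  10  11  12  13  14
a[i]:   10  12  13  17  21  25  29  14  18  22  20  33   7   2
S:      10  22  35  52  73  98 127  49  70  95  90 160   7   2
Maximum is 160 (e.g. 10 + 12 + 13 + 17 + 21 + 25 + 29 + 33).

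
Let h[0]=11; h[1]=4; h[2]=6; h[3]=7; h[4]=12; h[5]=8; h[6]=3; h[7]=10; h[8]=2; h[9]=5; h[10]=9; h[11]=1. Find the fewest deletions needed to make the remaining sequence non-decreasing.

7

Fewest deletions = n − (longest non-decreasing subsequence).
Patience tails:
11 → extends → [11]
4 → replaces 11 → [4]
6 → extends → [4, 6]
7 → extends → [4, 6, 7]
12 → extends → [4, 6, 7, 12]
8 → replaces 12 → [4, 6, 7, 8]
3 → replaces 4 → [3, 6, 7, 8]
10 → extends → [3, 6, 7, 8, 10]
2 → replaces 3 → [2, 6, 7, 8, 10]
5 → replaces 6 → [2, 5, 7, 8, 10]
9 → replaces 10 → [2, 5, 7, 8, 9]
1 → replaces 2 → [1, 5, 7, 8, 9]
Longest non-decreasing subsequence has length 5, so deletions = 12 − 5 = 7.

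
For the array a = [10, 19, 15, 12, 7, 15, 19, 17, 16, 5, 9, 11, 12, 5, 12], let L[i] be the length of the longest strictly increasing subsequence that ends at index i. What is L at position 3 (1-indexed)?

dp[i] = 1 + max{dp[j] : j<i, a[j]<a[i]} (or 1 if no such j):
i:      1  2  3  4  5  6  7  8  9 10 11 12 13 14 15
a[i]:  10 19 15 12  7 15 19 17 16  5  9 11 12  5 12
dp:     1  2  2  2  1  3  4  4  4  1  2  3  4  1  4
At index 3 the value is 2.

2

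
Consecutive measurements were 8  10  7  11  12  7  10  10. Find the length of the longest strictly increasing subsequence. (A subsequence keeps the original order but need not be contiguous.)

4

Track the smallest tail for each achievable length (strict):
8 → extends → [8]
10 → extends → [8, 10]
7 → replaces 8 → [7, 10]
11 → extends → [7, 10, 11]
12 → extends → [7, 10, 11, 12]
7 → already a tail → [7, 10, 11, 12]
10 → already a tail → [7, 10, 11, 12]
10 → already a tail → [7, 10, 11, 12]
Four tails, so the longest strictly increasing subsequence has length 4 (e.g. 8, 10, 11, 12).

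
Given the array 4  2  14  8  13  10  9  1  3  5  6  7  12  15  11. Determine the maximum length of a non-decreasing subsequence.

Track the smallest tail for each achievable length (allowing ties):
4 → extends → [4]
2 → replaces 4 → [2]
14 → extends → [2, 14]
8 → replaces 14 → [2, 8]
13 → extends → [2, 8, 13]
10 → replaces 13 → [2, 8, 10]
9 → replaces 10 → [2, 8, 9]
1 → replaces 2 → [1, 8, 9]
3 → replaces 8 → [1, 3, 9]
5 → replaces 9 → [1, 3, 5]
6 → extends → [1, 3, 5, 6]
7 → extends → [1, 3, 5, 6, 7]
12 → extends → [1, 3, 5, 6, 7, 12]
15 → extends → [1, 3, 5, 6, 7, 12, 15]
11 → replaces 12 → [1, 3, 5, 6, 7, 11, 15]
Seven tails, so the longest non-decreasing subsequence has length 7 (e.g. 2, 3, 5, 6, 7, 12, 15).

7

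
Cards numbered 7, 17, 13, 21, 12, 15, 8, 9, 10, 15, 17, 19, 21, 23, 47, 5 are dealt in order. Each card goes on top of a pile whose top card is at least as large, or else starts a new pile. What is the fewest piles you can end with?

10

Place each on the leftmost legal pile:
7 → new pile 1 (tops now [7])
17 → new pile 2 (tops now [7, 17])
13 → pile 2 (tops now [7, 13])
21 → new pile 3 (tops now [7, 13, 21])
12 → pile 2 (tops now [7, 12, 21])
15 → pile 3 (tops now [7, 12, 15])
8 → pile 2 (tops now [7, 8, 15])
9 → pile 3 (tops now [7, 8, 9])
10 → new pile 4 (tops now [7, 8, 9, 10])
15 → new pile 5 (tops now [7, 8, 9, 10, 15])
17 → new pile 6 (tops now [7, 8, 9, 10, 15, 17])
19 → new pile 7 (tops now [7, 8, 9, 10, 15, 17, 19])
21 → new pile 8 (tops now [7, 8, 9, 10, 15, 17, 19, 21])
23 → new pile 9 (tops now [7, 8, 9, 10, 15, 17, 19, 21, 23])
47 → new pile 10 (tops now [7, 8, 9, 10, 15, 17, 19, 21, 23, 47])
5 → pile 1 (tops now [5, 8, 9, 10, 15, 17, 19, 21, 23, 47])
Ten piles.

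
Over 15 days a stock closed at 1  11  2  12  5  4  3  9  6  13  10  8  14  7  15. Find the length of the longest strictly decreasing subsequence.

4

Negate each value so 'decreasing' becomes 'increasing', then run patience tails on the negated sequence:
-1 → extends → [-1]
-11 → replaces -1 → [-11]
-2 → extends → [-11, -2]
-12 → replaces -11 → [-12, -2]
-5 → replaces -2 → [-12, -5]
-4 → extends → [-12, -5, -4]
-3 → extends → [-12, -5, -4, -3]
-9 → replaces -5 → [-12, -9, -4, -3]
-6 → replaces -4 → [-12, -9, -6, -3]
-13 → replaces -12 → [-13, -9, -6, -3]
-10 → replaces -9 → [-13, -10, -6, -3]
-8 → replaces -6 → [-13, -10, -8, -3]
-14 → replaces -13 → [-14, -10, -8, -3]
-7 → replaces -3 → [-14, -10, -8, -7]
-15 → replaces -14 → [-15, -10, -8, -7]
Four tails, so the longest strictly decreasing subsequence of the original has length 4.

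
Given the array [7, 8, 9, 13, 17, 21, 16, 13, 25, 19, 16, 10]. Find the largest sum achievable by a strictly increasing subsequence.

100

Let S[i] be the best sum of a strictly increasing subsequence ending at i:
i:       1   2   3   4   5   6   7   8   9  10  11  12
a[i]:    7   8   9  13  17  21  16  13  25  19  16  10
S:       7  15  24  37  54  75  53  37 100  73  53  34
Maximum is 100 (e.g. 7 + 8 + 9 + 13 + 17 + 21 + 25).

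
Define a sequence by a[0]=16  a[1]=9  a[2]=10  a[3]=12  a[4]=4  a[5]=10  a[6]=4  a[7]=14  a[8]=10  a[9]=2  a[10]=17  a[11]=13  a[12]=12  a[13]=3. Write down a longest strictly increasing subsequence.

9, 10, 12, 14, 17

Patience tails give the LIS length; then backtrack through the dp parents:
16 → extends → [16]
9 → replaces 16 → [9]
10 → extends → [9, 10]
12 → extends → [9, 10, 12]
4 → replaces 9 → [4, 10, 12]
10 → already a tail → [4, 10, 12]
4 → already a tail → [4, 10, 12]
14 → extends → [4, 10, 12, 14]
10 → already a tail → [4, 10, 12, 14]
2 → replaces 4 → [2, 10, 12, 14]
17 → extends → [2, 10, 12, 14, 17]
13 → replaces 14 → [2, 10, 12, 13, 17]
12 → already a tail → [2, 10, 12, 13, 17]
3 → replaces 10 → [2, 3, 12, 13, 17]
Length 5; one witness is 9, 10, 12, 14, 17.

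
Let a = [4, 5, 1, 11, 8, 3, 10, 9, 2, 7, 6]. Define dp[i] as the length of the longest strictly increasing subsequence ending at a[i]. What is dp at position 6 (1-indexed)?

2

dp[i] = 1 + max{dp[j] : j<i, a[j]<a[i]} (or 1 if no such j):
i:      1  2  3  4  5  6  7  8  9 10 11
a[i]:   4  5  1 11  8  3 10  9  2  7  6
dp:     1  2  1  3  3  2  4  4  2  3  3
At index 6 the value is 2.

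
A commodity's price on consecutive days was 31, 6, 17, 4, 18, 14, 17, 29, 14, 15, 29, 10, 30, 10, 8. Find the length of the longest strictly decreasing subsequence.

6

Let dp[i] be the longest strictly decreasing subsequence ending at i:
i:      1  2  3  4  5  6  7  8  9 10 11 12 13 14 15
a[i]:  31  6 17  4 18 14 17 29 14 15 29 10 30 10  8
dp:     1  2  2  3  2  3  3  2  4  4  2  5  2  5  6
Maximum is 6.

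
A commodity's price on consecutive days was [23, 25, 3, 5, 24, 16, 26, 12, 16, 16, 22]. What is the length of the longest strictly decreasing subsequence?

4

Negate each value so 'decreasing' becomes 'increasing', then run patience tails on the negated sequence:
-23 → extends → [-23]
-25 → replaces -23 → [-25]
-3 → extends → [-25, -3]
-5 → replaces -3 → [-25, -5]
-24 → replaces -5 → [-25, -24]
-16 → extends → [-25, -24, -16]
-26 → replaces -25 → [-26, -24, -16]
-12 → extends → [-26, -24, -16, -12]
-16 → already a tail → [-26, -24, -16, -12]
-16 → already a tail → [-26, -24, -16, -12]
-22 → replaces -16 → [-26, -24, -22, -12]
Four tails, so the longest strictly decreasing subsequence of the original has length 4.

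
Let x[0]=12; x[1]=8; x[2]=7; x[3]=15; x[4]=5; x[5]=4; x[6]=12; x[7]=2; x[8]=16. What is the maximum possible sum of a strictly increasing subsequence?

43

Let S[i] be the best sum of a strictly increasing subsequence ending at i:
i:      0  1  2  3  4  5  6  7  8
x[i]:  12  8  7 15  5  4 12  2 16
S:     12  8  7 27  5  4 20  2 43
Maximum is 43 (e.g. 12 + 15 + 16).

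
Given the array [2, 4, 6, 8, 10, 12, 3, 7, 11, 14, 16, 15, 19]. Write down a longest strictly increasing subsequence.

2, 4, 6, 8, 10, 12, 14, 16, 19

Patience tails give the LIS length; then backtrack through the dp parents:
2 → extends → [2]
4 → extends → [2, 4]
6 → extends → [2, 4, 6]
8 → extends → [2, 4, 6, 8]
10 → extends → [2, 4, 6, 8, 10]
12 → extends → [2, 4, 6, 8, 10, 12]
3 → replaces 4 → [2, 3, 6, 8, 10, 12]
7 → replaces 8 → [2, 3, 6, 7, 10, 12]
11 → replaces 12 → [2, 3, 6, 7, 10, 11]
14 → extends → [2, 3, 6, 7, 10, 11, 14]
16 → extends → [2, 3, 6, 7, 10, 11, 14, 16]
15 → replaces 16 → [2, 3, 6, 7, 10, 11, 14, 15]
19 → extends → [2, 3, 6, 7, 10, 11, 14, 15, 19]
Length 9; one witness is 2, 4, 6, 8, 10, 12, 14, 16, 19.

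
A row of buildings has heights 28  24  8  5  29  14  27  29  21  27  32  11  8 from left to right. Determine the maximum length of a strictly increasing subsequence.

Let dp[i] be the length of the longest such subsequence ending at index i:
i:      1  2  3  4  5  6  7  8  9 10 11 12 13
a[i]:  28 24  8  5 29 14 27 29 21 27 32 11  8
dp:     1  1  1  1  2  2  3  4  3  4  5  2  2
Maximum dp value is 5.

5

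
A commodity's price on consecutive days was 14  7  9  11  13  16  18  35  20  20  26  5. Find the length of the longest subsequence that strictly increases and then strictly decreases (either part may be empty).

inc[i] = longest strictly increasing subsequence ending at i; dec[i] = longest strictly decreasing subsequence starting at i:
i:      1  2  3  4  5  6  7  8  9 10 11 12
a[i]:  14  7  9 11 13 16 18 35 20 20 26  5
inc:    1  1  2  3  4  5  6  7  7  7  8  1
dec:    3  2  2  2  2  2  2  3  2  2  2  1
Best peak at i=8 (value 35): inc=7, dec=3, length 7+3−1 = 9.

9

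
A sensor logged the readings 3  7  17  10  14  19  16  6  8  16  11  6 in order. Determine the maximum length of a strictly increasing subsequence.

5

Let dp[i] be the length of the longest such subsequence ending at index i:
i:      1  2  3  4  5  6  7  8  9 10 11 12
a[i]:   3  7 17 10 14 19 16  6  8 16 11  6
dp:     1  2  3  3  4  5  5  2  3  5  4  2
Maximum dp value is 5.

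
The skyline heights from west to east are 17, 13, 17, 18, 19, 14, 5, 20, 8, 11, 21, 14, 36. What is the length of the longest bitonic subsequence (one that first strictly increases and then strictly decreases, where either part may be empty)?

inc[i] = longest strictly increasing subsequence ending at i; dec[i] = longest strictly decreasing subsequence starting at i:
i:      1  2  3  4  5  6  7  8  9 10 11 12 13
a[i]:  17 13 17 18 19 14  5 20  8 11 21 14 36
inc:    1  1  2  3  4  2  1  5  2  3  6  4  7
dec:    3  2  3  3  3  2  1  2  1  1  2  1  1
Best peak at i=11 (value 21): inc=6, dec=2, length 6+2−1 = 7.

7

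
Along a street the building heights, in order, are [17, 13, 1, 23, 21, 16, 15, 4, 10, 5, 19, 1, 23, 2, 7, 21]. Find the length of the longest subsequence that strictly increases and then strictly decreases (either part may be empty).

inc[i] = longest strictly increasing subsequence ending at i; dec[i] = longest strictly decreasing subsequence starting at i:
i:      1  2  3  4  5  6  7  8  9 10 11 12 13 14 15 16
a[i]:  17 13  1 23 21 16 15  4 10  5 19  1 23  2  7 21
inc:    1  1  1  2  2  2  2  2  3  3  4  1  5  2  4  5
dec:    6  4  1  7  6  5  4  2  3  2  2  1  2  1  1  1
Best peak at i=4 (value 23): inc=2, dec=7, length 2+7−1 = 8.

8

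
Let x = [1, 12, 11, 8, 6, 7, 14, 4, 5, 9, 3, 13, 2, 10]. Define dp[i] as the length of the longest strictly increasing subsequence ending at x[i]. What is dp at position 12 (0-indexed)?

2

dp[i] = 1 + max{dp[j] : j<i, x[j]<x[i]} (or 1 if no such j):
i:      0  1  2  3  4  5  6  7  8  9 10 11 12 13
x[i]:   1 12 11  8  6  7 14  4  5  9  3 13  2 10
dp:     1  2  2  2  2  3  4  2  3  4  2  5  2  5
At index 12 the value is 2.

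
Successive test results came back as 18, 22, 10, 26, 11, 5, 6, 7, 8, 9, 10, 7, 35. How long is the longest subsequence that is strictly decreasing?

4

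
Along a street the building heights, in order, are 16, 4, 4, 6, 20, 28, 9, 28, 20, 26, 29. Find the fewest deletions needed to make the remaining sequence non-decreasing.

Fewest deletions = n − (longest non-decreasing subsequence).
Patience tails:
16 → extends → [16]
4 → replaces 16 → [4]
4 → extends → [4, 4]
6 → extends → [4, 4, 6]
20 → extends → [4, 4, 6, 20]
28 → extends → [4, 4, 6, 20, 28]
9 → replaces 20 → [4, 4, 6, 9, 28]
28 → extends → [4, 4, 6, 9, 28, 28]
20 → replaces 28 → [4, 4, 6, 9, 20, 28]
26 → replaces 28 → [4, 4, 6, 9, 20, 26]
29 → extends → [4, 4, 6, 9, 20, 26, 29]
Longest non-decreasing subsequence has length 7, so deletions = 11 − 7 = 4.

4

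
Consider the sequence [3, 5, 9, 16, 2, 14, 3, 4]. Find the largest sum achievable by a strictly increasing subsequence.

Let S[i] be the best sum of a strictly increasing subsequence ending at i:
i:      1  2  3  4  5  6  7  8
a[i]:   3  5  9 16  2 14  3  4
S:      3  8 17 33  2 31  5  9
Maximum is 33 (e.g. 3 + 5 + 9 + 16).

33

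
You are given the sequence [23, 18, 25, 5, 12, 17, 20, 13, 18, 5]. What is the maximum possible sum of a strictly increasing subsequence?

Let S[i] be the best sum of a strictly increasing subsequence ending at i:
i:      1  2  3  4  5  6  7  8  9 10
a[i]:  23 18 25  5 12 17 20 13 18  5
S:     23 18 48  5 17 34 54 30 52  5
Maximum is 54 (e.g. 5 + 12 + 17 + 20).

54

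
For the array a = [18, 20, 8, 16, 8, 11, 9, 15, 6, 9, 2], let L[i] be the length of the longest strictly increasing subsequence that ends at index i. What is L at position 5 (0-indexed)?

dp[i] = 1 + max{dp[j] : j<i, a[j]<a[i]} (or 1 if no such j):
i:      0  1  2  3  4  5  6  7  8  9 10
a[i]:  18 20  8 16  8 11  9 15  6  9  2
dp:     1  2  1  2  1  2  2  3  1  2  1
At index 5 the value is 2.

2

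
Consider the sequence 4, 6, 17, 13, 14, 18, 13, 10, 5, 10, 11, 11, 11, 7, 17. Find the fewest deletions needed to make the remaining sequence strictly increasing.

Fewest deletions = n − (longest strictly increasing subsequence).
i:      1  2  3  4  5  6  7  8  9 10 11 12 13 14 15
a[i]:   4  6 17 13 14 18 13 10  5 10 11 11 11  7 17
dp:     1  2  3  3  4  5  3  3  2  3  4  4  4  3  5
max dp = 5, so deletions = 15 − 5 = 10.

10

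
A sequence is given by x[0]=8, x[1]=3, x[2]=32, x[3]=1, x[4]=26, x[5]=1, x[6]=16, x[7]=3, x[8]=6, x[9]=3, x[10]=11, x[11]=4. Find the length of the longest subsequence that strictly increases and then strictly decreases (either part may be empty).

6

inc[i] = longest strictly increasing subsequence ending at i; dec[i] = longest strictly decreasing subsequence starting at i:
i:      0  1  2  3  4  5  6  7  8  9 10 11
x[i]:   8  3 32  1 26  1 16  3  6  3 11  4
inc:    1  1  2  1  2  1  2  2  3  2  4  3
dec:    3  2  5  1  4  1  3  1  2  1  2  1
Best peak at i=2 (value 32): inc=2, dec=5, length 2+5−1 = 6.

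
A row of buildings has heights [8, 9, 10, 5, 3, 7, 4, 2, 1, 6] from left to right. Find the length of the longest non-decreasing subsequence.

3

Let dp[i] be the length of the longest such subsequence ending at index i:
i:      1  2  3  4  5  6  7  8  9 10
a[i]:   8  9 10  5  3  7  4  2  1  6
dp:     1  2  3  1  1  2  2  1  1  3
Maximum dp value is 3.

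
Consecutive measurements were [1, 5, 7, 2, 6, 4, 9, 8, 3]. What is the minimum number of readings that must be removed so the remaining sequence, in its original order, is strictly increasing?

5

Fewest deletions = n − (longest strictly increasing subsequence).
i:     1 2 3 4 5 6 7 8 9
a[i]:  1 5 7 2 6 4 9 8 3
dp:    1 2 3 2 3 3 4 4 3
max dp = 4, so deletions = 9 − 4 = 5.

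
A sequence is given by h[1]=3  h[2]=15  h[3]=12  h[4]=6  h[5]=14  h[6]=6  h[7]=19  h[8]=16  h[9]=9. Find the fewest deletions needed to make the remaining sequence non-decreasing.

5

Fewest deletions = n − (longest non-decreasing subsequence).
Patience tails:
3 → extends → [3]
15 → extends → [3, 15]
12 → replaces 15 → [3, 12]
6 → replaces 12 → [3, 6]
14 → extends → [3, 6, 14]
6 → replaces 14 → [3, 6, 6]
19 → extends → [3, 6, 6, 19]
16 → replaces 19 → [3, 6, 6, 16]
9 → replaces 16 → [3, 6, 6, 9]
Longest non-decreasing subsequence has length 4, so deletions = 9 − 4 = 5.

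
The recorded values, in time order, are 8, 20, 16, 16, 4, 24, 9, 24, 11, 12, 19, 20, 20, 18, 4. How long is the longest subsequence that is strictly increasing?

Track the smallest tail for each achievable length (strict):
8 → extends → [8]
20 → extends → [8, 20]
16 → replaces 20 → [8, 16]
16 → already a tail → [8, 16]
4 → replaces 8 → [4, 16]
24 → extends → [4, 16, 24]
9 → replaces 16 → [4, 9, 24]
24 → already a tail → [4, 9, 24]
11 → replaces 24 → [4, 9, 11]
12 → extends → [4, 9, 11, 12]
19 → extends → [4, 9, 11, 12, 19]
20 → extends → [4, 9, 11, 12, 19, 20]
20 → already a tail → [4, 9, 11, 12, 19, 20]
18 → replaces 19 → [4, 9, 11, 12, 18, 20]
4 → already a tail → [4, 9, 11, 12, 18, 20]
Six tails, so the longest strictly increasing subsequence has length 6 (e.g. 8, 9, 11, 12, 19, 20).

6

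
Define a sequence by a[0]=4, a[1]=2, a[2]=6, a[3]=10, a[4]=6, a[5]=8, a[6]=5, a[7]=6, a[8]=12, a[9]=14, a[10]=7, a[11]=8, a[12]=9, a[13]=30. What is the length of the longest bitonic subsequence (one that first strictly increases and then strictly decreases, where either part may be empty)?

inc[i] = longest strictly increasing subsequence ending at i; dec[i] = longest strictly decreasing subsequence starting at i:
i:      0  1  2  3  4  5  6  7  8  9 10 11 12 13
a[i]:   4  2  6 10  6  8  5  6 12 14  7  8  9 30
inc:    1  1  2  3  2  3  2  3  4  5  4  5  6  7
dec:    2  1  2  3  2  2  1  1  2  2  1  1  1  1
Best peak at i=13 (value 30): inc=7, dec=1, length 7+1−1 = 7.

7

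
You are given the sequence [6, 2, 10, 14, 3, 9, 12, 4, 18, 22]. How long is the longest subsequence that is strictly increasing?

Track the smallest tail for each achievable length (strict):
6 → extends → [6]
2 → replaces 6 → [2]
10 → extends → [2, 10]
14 → extends → [2, 10, 14]
3 → replaces 10 → [2, 3, 14]
9 → replaces 14 → [2, 3, 9]
12 → extends → [2, 3, 9, 12]
4 → replaces 9 → [2, 3, 4, 12]
18 → extends → [2, 3, 4, 12, 18]
22 → extends → [2, 3, 4, 12, 18, 22]
Six tails, so the longest strictly increasing subsequence has length 6 (e.g. 2, 3, 9, 12, 18, 22).

6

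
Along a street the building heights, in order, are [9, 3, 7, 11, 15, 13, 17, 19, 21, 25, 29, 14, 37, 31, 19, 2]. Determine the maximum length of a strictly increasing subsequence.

Track the smallest tail for each achievable length (strict):
9 → extends → [9]
3 → replaces 9 → [3]
7 → extends → [3, 7]
11 → extends → [3, 7, 11]
15 → extends → [3, 7, 11, 15]
13 → replaces 15 → [3, 7, 11, 13]
17 → extends → [3, 7, 11, 13, 17]
19 → extends → [3, 7, 11, 13, 17, 19]
21 → extends → [3, 7, 11, 13, 17, 19, 21]
25 → extends → [3, 7, 11, 13, 17, 19, 21, 25]
29 → extends → [3, 7, 11, 13, 17, 19, 21, 25, 29]
14 → replaces 17 → [3, 7, 11, 13, 14, 19, 21, 25, 29]
37 → extends → [3, 7, 11, 13, 14, 19, 21, 25, 29, 37]
31 → replaces 37 → [3, 7, 11, 13, 14, 19, 21, 25, 29, 31]
19 → already a tail → [3, 7, 11, 13, 14, 19, 21, 25, 29, 31]
2 → replaces 3 → [2, 7, 11, 13, 14, 19, 21, 25, 29, 31]
Ten tails, so the longest strictly increasing subsequence has length 10 (e.g. 3, 7, 11, 15, 17, 19, 21, 25, 29, 37).

10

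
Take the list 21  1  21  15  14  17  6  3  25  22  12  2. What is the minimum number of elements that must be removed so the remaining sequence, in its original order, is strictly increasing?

Fewest deletions = n − (longest strictly increasing subsequence).
i:      1  2  3  4  5  6  7  8  9 10 11 12
a[i]:  21  1 21 15 14 17  6  3 25 22 12  2
dp:     1  1  2  2  2  3  2  2  4  4  3  2
max dp = 4, so deletions = 12 − 4 = 8.

8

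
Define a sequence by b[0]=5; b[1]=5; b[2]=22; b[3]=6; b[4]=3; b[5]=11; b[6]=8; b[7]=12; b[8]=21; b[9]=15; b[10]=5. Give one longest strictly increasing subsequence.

Patience tails give the LIS length; then backtrack through the dp parents:
5 → extends → [5]
5 → already a tail → [5]
22 → extends → [5, 22]
6 → replaces 22 → [5, 6]
3 → replaces 5 → [3, 6]
11 → extends → [3, 6, 11]
8 → replaces 11 → [3, 6, 8]
12 → extends → [3, 6, 8, 12]
21 → extends → [3, 6, 8, 12, 21]
15 → replaces 21 → [3, 6, 8, 12, 15]
5 → replaces 6 → [3, 5, 8, 12, 15]
Length 5; one witness is 5, 6, 11, 12, 21.

5, 6, 11, 12, 21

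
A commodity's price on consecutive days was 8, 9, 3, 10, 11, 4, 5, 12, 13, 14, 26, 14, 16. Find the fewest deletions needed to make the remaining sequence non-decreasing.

Fewest deletions = n − (longest non-decreasing subsequence).
Patience tails:
8 → extends → [8]
9 → extends → [8, 9]
3 → replaces 8 → [3, 9]
10 → extends → [3, 9, 10]
11 → extends → [3, 9, 10, 11]
4 → replaces 9 → [3, 4, 10, 11]
5 → replaces 10 → [3, 4, 5, 11]
12 → extends → [3, 4, 5, 11, 12]
13 → extends → [3, 4, 5, 11, 12, 13]
14 → extends → [3, 4, 5, 11, 12, 13, 14]
26 → extends → [3, 4, 5, 11, 12, 13, 14, 26]
14 → replaces 26 → [3, 4, 5, 11, 12, 13, 14, 14]
16 → extends → [3, 4, 5, 11, 12, 13, 14, 14, 16]
Longest non-decreasing subsequence has length 9, so deletions = 13 − 9 = 4.

4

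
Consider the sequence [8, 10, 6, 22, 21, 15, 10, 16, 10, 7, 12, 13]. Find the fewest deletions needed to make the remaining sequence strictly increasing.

8

Fewest deletions = n − (longest strictly increasing subsequence).
Patience tails:
8 → extends → [8]
10 → extends → [8, 10]
6 → replaces 8 → [6, 10]
22 → extends → [6, 10, 22]
21 → replaces 22 → [6, 10, 21]
15 → replaces 21 → [6, 10, 15]
10 → already a tail → [6, 10, 15]
16 → extends → [6, 10, 15, 16]
10 → already a tail → [6, 10, 15, 16]
7 → replaces 10 → [6, 7, 15, 16]
12 → replaces 15 → [6, 7, 12, 16]
13 → replaces 16 → [6, 7, 12, 13]
Longest strictly increasing subsequence has length 4, so deletions = 12 − 4 = 8.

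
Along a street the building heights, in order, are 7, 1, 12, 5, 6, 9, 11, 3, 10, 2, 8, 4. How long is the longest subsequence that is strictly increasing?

Track the smallest tail for each achievable length (strict):
7 → extends → [7]
1 → replaces 7 → [1]
12 → extends → [1, 12]
5 → replaces 12 → [1, 5]
6 → extends → [1, 5, 6]
9 → extends → [1, 5, 6, 9]
11 → extends → [1, 5, 6, 9, 11]
3 → replaces 5 → [1, 3, 6, 9, 11]
10 → replaces 11 → [1, 3, 6, 9, 10]
2 → replaces 3 → [1, 2, 6, 9, 10]
8 → replaces 9 → [1, 2, 6, 8, 10]
4 → replaces 6 → [1, 2, 4, 8, 10]
Five tails, so the longest strictly increasing subsequence has length 5 (e.g. 1, 5, 6, 9, 11).

5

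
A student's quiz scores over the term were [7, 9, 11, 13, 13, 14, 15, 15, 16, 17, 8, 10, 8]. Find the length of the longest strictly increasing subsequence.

Let dp[i] be the length of the longest such subsequence ending at index i:
i:      1  2  3  4  5  6  7  8  9 10 11 12 13
a[i]:   7  9 11 13 13 14 15 15 16 17  8 10  8
dp:     1  2  3  4  4  5  6  6  7  8  2  3  2
Maximum dp value is 8.

8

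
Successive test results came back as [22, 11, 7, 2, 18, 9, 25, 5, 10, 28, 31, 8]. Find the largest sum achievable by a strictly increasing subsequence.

113

Let S[i] be the best sum of a strictly increasing subsequence ending at i:
i:       1   2   3   4   5   6   7   8   9  10  11  12
a[i]:   22  11   7   2  18   9  25   5  10  28  31   8
S:      22  11   7   2  29  16  54   7  26  82 113  15
Maximum is 113 (e.g. 11 + 18 + 25 + 28 + 31).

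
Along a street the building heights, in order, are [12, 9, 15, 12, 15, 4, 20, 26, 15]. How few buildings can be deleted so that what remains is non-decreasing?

Fewest deletions = n − (longest non-decreasing subsequence).
Patience tails:
12 → extends → [12]
9 → replaces 12 → [9]
15 → extends → [9, 15]
12 → replaces 15 → [9, 12]
15 → extends → [9, 12, 15]
4 → replaces 9 → [4, 12, 15]
20 → extends → [4, 12, 15, 20]
26 → extends → [4, 12, 15, 20, 26]
15 → replaces 20 → [4, 12, 15, 15, 26]
Longest non-decreasing subsequence has length 5, so deletions = 9 − 5 = 4.

4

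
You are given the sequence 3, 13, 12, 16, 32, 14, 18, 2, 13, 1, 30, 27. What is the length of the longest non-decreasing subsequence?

5

Let dp[i] be the length of the longest such subsequence ending at index i:
i:      1  2  3  4  5  6  7  8  9 10 11 12
a[i]:   3 13 12 16 32 14 18  2 13  1 30 27
dp:     1  2  2  3  4  3  4  1  3  1  5  5
Maximum dp value is 5.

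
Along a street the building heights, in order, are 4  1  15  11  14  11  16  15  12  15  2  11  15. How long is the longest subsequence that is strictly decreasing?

Negate each value so 'decreasing' becomes 'increasing', then run patience tails on the negated sequence:
-4 → extends → [-4]
-1 → extends → [-4, -1]
-15 → replaces -4 → [-15, -1]
-11 → replaces -1 → [-15, -11]
-14 → replaces -11 → [-15, -14]
-11 → extends → [-15, -14, -11]
-16 → replaces -15 → [-16, -14, -11]
-15 → replaces -14 → [-16, -15, -11]
-12 → replaces -11 → [-16, -15, -12]
-15 → already a tail → [-16, -15, -12]
-2 → extends → [-16, -15, -12, -2]
-11 → replaces -2 → [-16, -15, -12, -11]
-15 → already a tail → [-16, -15, -12, -11]
Four tails, so the longest strictly decreasing subsequence of the original has length 4.

4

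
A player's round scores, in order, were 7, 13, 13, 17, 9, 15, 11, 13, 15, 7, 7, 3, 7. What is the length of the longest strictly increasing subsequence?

5

Track the smallest tail for each achievable length (strict):
7 → extends → [7]
13 → extends → [7, 13]
13 → already a tail → [7, 13]
17 → extends → [7, 13, 17]
9 → replaces 13 → [7, 9, 17]
15 → replaces 17 → [7, 9, 15]
11 → replaces 15 → [7, 9, 11]
13 → extends → [7, 9, 11, 13]
15 → extends → [7, 9, 11, 13, 15]
7 → already a tail → [7, 9, 11, 13, 15]
7 → already a tail → [7, 9, 11, 13, 15]
3 → replaces 7 → [3, 9, 11, 13, 15]
7 → replaces 9 → [3, 7, 11, 13, 15]
Five tails, so the longest strictly increasing subsequence has length 5 (e.g. 7, 9, 11, 13, 15).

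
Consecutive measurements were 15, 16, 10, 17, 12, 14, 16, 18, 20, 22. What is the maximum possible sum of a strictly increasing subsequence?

Let S[i] be the best sum of a strictly increasing subsequence ending at i:
i:       1   2   3   4   5   6   7   8   9  10
a[i]:   15  16  10  17  12  14  16  18  20  22
S:      15  31  10  48  22  36  52  70  90 112
Maximum is 112 (e.g. 10 + 12 + 14 + 16 + 18 + 20 + 22).

112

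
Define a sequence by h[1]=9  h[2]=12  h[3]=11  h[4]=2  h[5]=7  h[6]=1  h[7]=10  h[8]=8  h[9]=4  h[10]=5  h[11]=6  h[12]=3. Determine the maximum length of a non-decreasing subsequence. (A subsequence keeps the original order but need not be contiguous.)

Track the smallest tail for each achievable length (allowing ties):
9 → extends → [9]
12 → extends → [9, 12]
11 → replaces 12 → [9, 11]
2 → replaces 9 → [2, 11]
7 → replaces 11 → [2, 7]
1 → replaces 2 → [1, 7]
10 → extends → [1, 7, 10]
8 → replaces 10 → [1, 7, 8]
4 → replaces 7 → [1, 4, 8]
5 → replaces 8 → [1, 4, 5]
6 → extends → [1, 4, 5, 6]
3 → replaces 4 → [1, 3, 5, 6]
Four tails, so the longest non-decreasing subsequence has length 4 (e.g. 2, 4, 5, 6).

4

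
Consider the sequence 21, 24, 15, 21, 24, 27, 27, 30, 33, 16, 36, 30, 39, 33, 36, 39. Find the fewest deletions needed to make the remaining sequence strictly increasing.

8

Fewest deletions = n − (longest strictly increasing subsequence).
i:      1  2  3  4  5  6  7  8  9 10 11 12 13 14 15 16
a[i]:  21 24 15 21 24 27 27 30 33 16 36 30 39 33 36 39
dp:     1  2  1  2  3  4  4  5  6  2  7  5  8  6  7  8
max dp = 8, so deletions = 16 − 8 = 8.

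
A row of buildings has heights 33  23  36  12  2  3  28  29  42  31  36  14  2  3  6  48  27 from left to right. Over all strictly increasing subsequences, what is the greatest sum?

Let S[i] be the best sum of a strictly increasing subsequence ending at i:
i:       1   2   3   4   5   6   7   8   9  10  11  12  13  14  15  16  17
a[i]:   33  23  36  12   2   3  28  29  42  31  36  14   2   3   6  48  27
S:      33  23  69  12   2   5  51  80 122 111 147  26   2   5  11 195  53
Maximum is 195 (e.g. 23 + 28 + 29 + 31 + 36 + 48).

195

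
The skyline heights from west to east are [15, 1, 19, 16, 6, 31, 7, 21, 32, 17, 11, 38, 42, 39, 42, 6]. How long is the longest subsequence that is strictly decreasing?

5

Let dp[i] be the longest strictly decreasing subsequence ending at i:
i:      1  2  3  4  5  6  7  8  9 10 11 12 13 14 15 16
a[i]:  15  1 19 16  6 31  7 21 32 17 11 38 42 39 42  6
dp:     1  2  1  2  3  1  3  2  1  3  4  1  1  2  1  5
Maximum is 5.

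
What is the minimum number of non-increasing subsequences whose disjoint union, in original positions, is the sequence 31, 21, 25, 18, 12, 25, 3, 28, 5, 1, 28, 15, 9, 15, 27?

Place each on the leftmost legal pile:
31 → new pile 1 (tops now [31])
21 → pile 1 (tops now [21])
25 → new pile 2 (tops now [21, 25])
18 → pile 1 (tops now [18, 25])
12 → pile 1 (tops now [12, 25])
25 → pile 2 (tops now [12, 25])
3 → pile 1 (tops now [3, 25])
28 → new pile 3 (tops now [3, 25, 28])
5 → pile 2 (tops now [3, 5, 28])
1 → pile 1 (tops now [1, 5, 28])
28 → pile 3 (tops now [1, 5, 28])
15 → pile 3 (tops now [1, 5, 15])
9 → pile 3 (tops now [1, 5, 9])
15 → new pile 4 (tops now [1, 5, 9, 15])
27 → new pile 5 (tops now [1, 5, 9, 15, 27])
Five piles.

5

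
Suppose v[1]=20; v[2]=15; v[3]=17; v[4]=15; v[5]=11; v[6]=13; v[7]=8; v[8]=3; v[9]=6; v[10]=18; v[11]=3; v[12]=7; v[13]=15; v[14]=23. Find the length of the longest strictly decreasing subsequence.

Let dp[i] be the longest strictly decreasing subsequence ending at i:
i:      1  2  3  4  5  6  7  8  9 10 11 12 13 14
v[i]:  20 15 17 15 11 13  8  3  6 18  3  7 15 23
dp:     1  2  2  3  4  4  5  6  6  2  7  6  3  1
Maximum is 7.

7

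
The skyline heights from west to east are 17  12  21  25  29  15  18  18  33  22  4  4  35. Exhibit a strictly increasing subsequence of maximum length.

17, 21, 25, 29, 33, 35

Patience tails give the LIS length; then backtrack through the dp parents:
17 → extends → [17]
12 → replaces 17 → [12]
21 → extends → [12, 21]
25 → extends → [12, 21, 25]
29 → extends → [12, 21, 25, 29]
15 → replaces 21 → [12, 15, 25, 29]
18 → replaces 25 → [12, 15, 18, 29]
18 → already a tail → [12, 15, 18, 29]
33 → extends → [12, 15, 18, 29, 33]
22 → replaces 29 → [12, 15, 18, 22, 33]
4 → replaces 12 → [4, 15, 18, 22, 33]
4 → already a tail → [4, 15, 18, 22, 33]
35 → extends → [4, 15, 18, 22, 33, 35]
Length 6; one witness is 17, 21, 25, 29, 33, 35.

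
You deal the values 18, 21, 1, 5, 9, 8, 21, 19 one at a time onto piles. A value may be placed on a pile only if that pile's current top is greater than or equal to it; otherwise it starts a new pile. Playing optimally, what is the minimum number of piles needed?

4

Place each on the leftmost legal pile:
18 → new pile 1 (tops now [18])
21 → new pile 2 (tops now [18, 21])
1 → pile 1 (tops now [1, 21])
5 → pile 2 (tops now [1, 5])
9 → new pile 3 (tops now [1, 5, 9])
8 → pile 3 (tops now [1, 5, 8])
21 → new pile 4 (tops now [1, 5, 8, 21])
19 → pile 4 (tops now [1, 5, 8, 19])
Four piles.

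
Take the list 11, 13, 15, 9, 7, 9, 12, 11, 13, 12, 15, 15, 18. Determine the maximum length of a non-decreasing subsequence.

Track the smallest tail for each achievable length (allowing ties):
11 → extends → [11]
13 → extends → [11, 13]
15 → extends → [11, 13, 15]
9 → replaces 11 → [9, 13, 15]
7 → replaces 9 → [7, 13, 15]
9 → replaces 13 → [7, 9, 15]
12 → replaces 15 → [7, 9, 12]
11 → replaces 12 → [7, 9, 11]
13 → extends → [7, 9, 11, 13]
12 → replaces 13 → [7, 9, 11, 12]
15 → extends → [7, 9, 11, 12, 15]
15 → extends → [7, 9, 11, 12, 15, 15]
18 → extends → [7, 9, 11, 12, 15, 15, 18]
Seven tails, so the longest non-decreasing subsequence has length 7 (e.g. 9, 9, 12, 13, 15, 15, 18).

7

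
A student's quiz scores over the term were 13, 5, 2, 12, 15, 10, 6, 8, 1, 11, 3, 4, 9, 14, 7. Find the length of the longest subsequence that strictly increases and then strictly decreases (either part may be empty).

inc[i] = longest strictly increasing subsequence ending at i; dec[i] = longest strictly decreasing subsequence starting at i:
i:      1  2  3  4  5  6  7  8  9 10 11 12 13 14 15
a[i]:  13  5  2 12 15 10  6  8  1 11  3  4  9 14  7
inc:    1  1  1  2  3  2  2  3  1  4  2  3  4  5  4
dec:    5  3  2  4  4  3  2  2  1  3  1  1  2  2  1
Best peak at i=5 (value 15): inc=3, dec=4, length 3+4−1 = 6.

6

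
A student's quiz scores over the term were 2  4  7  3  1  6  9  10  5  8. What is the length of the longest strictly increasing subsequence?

Track the smallest tail for each achievable length (strict):
2 → extends → [2]
4 → extends → [2, 4]
7 → extends → [2, 4, 7]
3 → replaces 4 → [2, 3, 7]
1 → replaces 2 → [1, 3, 7]
6 → replaces 7 → [1, 3, 6]
9 → extends → [1, 3, 6, 9]
10 → extends → [1, 3, 6, 9, 10]
5 → replaces 6 → [1, 3, 5, 9, 10]
8 → replaces 9 → [1, 3, 5, 8, 10]
Five tails, so the longest strictly increasing subsequence has length 5 (e.g. 2, 4, 7, 9, 10).

5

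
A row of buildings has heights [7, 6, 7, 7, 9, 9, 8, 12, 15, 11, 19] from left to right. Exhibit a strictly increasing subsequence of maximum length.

6, 7, 9, 12, 15, 19

Patience tails give the LIS length; then backtrack through the dp parents:
7 → extends → [7]
6 → replaces 7 → [6]
7 → extends → [6, 7]
7 → already a tail → [6, 7]
9 → extends → [6, 7, 9]
9 → already a tail → [6, 7, 9]
8 → replaces 9 → [6, 7, 8]
12 → extends → [6, 7, 8, 12]
15 → extends → [6, 7, 8, 12, 15]
11 → replaces 12 → [6, 7, 8, 11, 15]
19 → extends → [6, 7, 8, 11, 15, 19]
Length 6; one witness is 6, 7, 9, 12, 15, 19.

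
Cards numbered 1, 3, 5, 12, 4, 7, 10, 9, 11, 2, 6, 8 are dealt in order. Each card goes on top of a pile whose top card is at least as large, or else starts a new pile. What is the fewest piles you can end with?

6

Place each on the leftmost legal pile:
1 → new pile 1 (tops now [1])
3 → new pile 2 (tops now [1, 3])
5 → new pile 3 (tops now [1, 3, 5])
12 → new pile 4 (tops now [1, 3, 5, 12])
4 → pile 3 (tops now [1, 3, 4, 12])
7 → pile 4 (tops now [1, 3, 4, 7])
10 → new pile 5 (tops now [1, 3, 4, 7, 10])
9 → pile 5 (tops now [1, 3, 4, 7, 9])
11 → new pile 6 (tops now [1, 3, 4, 7, 9, 11])
2 → pile 2 (tops now [1, 2, 4, 7, 9, 11])
6 → pile 4 (tops now [1, 2, 4, 6, 9, 11])
8 → pile 5 (tops now [1, 2, 4, 6, 8, 11])
Six piles.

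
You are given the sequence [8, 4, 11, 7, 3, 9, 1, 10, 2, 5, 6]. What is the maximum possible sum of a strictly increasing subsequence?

30

Let S[i] be the best sum of a strictly increasing subsequence ending at i:
i:      1  2  3  4  5  6  7  8  9 10 11
a[i]:   8  4 11  7  3  9  1 10  2  5  6
S:      8  4 19 11  3 20  1 30  3  9 15
Maximum is 30 (e.g. 4 + 7 + 9 + 10).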